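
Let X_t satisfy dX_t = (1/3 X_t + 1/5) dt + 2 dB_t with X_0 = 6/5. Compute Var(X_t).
Var(X_t) = 6*exp(2*t/3) - 6

The variance V(t) = Var(X_t) satisfies V'(t) = 2 a V(t) + c^2 with V(0) = 0 (drift coefficient is linear in X, diffusion is constant). With a = 1/3, c = 2, the solution is
  V(t) = (c^2 / (2 a)) * (exp(2 a t) - 1)
       = (2^2 / (2*(1/3))) * (exp((2/3) t) - 1)
       = 6*exp(2*t/3) - 6.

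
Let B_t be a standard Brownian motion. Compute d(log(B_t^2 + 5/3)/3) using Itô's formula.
d(log(B_t^2 + 5/3)/3) = ((5 - 3*B_t^2)/(3*B_t^2 + 5)^2) dt + (2*B_t/(3*B_t^2 + 5)) dB_t

Itô's formula for f(B_t) gives d f(B_t) = f'(B_t) dB_t + (1/2) f''(B_t) dt. Compute derivatives of f(x) = log(x^2 + 5/3)/3:
  f'(x)  = 2*x/(3*x^2 + 5)
  f''(x) = 2*(5 - 3*x^2)/(3*x^2 + 5)^2
Substitute x = B_t and multiply the f'' term by 1/2:
  drift     = (1/2) * (2*(5 - 3*x^2)/(3*x^2 + 5)^2) evaluated at B_t = (5 - 3*B_t^2)/(3*B_t^2 + 5)^2
  diffusion = (2*x/(3*x^2 + 5)) evaluated at B_t = 2*B_t/(3*B_t^2 + 5)
Therefore d(log(B_t^2 + 5/3)/3) = ((5 - 3*B_t^2)/(3*B_t^2 + 5)^2) dt + (2*B_t/(3*B_t^2 + 5)) dB_t.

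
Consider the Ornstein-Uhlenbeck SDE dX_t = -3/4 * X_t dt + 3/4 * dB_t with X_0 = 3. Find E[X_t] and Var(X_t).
E[X_t] = 3*exp(-3*t/4); Var(X_t) = 3/8 - 3*exp(-3*t/2)/8

The OU SDE dX = -theta X dt + sigma dB admits the integrating factor exp(theta t): d(exp(theta t) X_t) = sigma exp(theta t) dB_t. Integrating from 0 to t:
  X_t = x_0 * exp(-theta t) + sigma * int_0^t exp(-theta (t-s)) dB_s.
The Itô integral has mean 0 and (by the Itô isometry) variance sigma^2 * int_0^t exp(-2 theta (t - s)) ds = sigma^2 * (1 - exp(-2 theta t)) / (2 theta).
With theta = 3/4, sigma = 3/4, x_0 = 3:
  E[X_t] = 3 * exp(-3/4 t) = 3*exp(-3*t/4)
  Var(X_t) = (3/4)^2 * (1 - exp(-2*3/4 t)) / (2 * 3/4) = 3/8 - 3*exp(-3*t/2)/8.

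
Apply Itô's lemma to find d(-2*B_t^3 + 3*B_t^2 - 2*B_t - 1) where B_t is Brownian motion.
d(-2*B_t^3 + 3*B_t^2 - 2*B_t - 1) = (3 - 6*B_t) dt + (-6*B_t^2 + 6*B_t - 2) dB_t

Itô's formula for f(B_t) gives d f(B_t) = f'(B_t) dB_t + (1/2) f''(B_t) dt. Compute derivatives of f(x) = -2*x^3 + 3*x^2 - 2*x - 1:
  f'(x)  = -6*x^2 + 6*x - 2
  f''(x) = 6 - 12*x
Substitute x = B_t and multiply the f'' term by 1/2:
  drift     = (1/2) * (6 - 12*x) evaluated at B_t = 3 - 6*B_t
  diffusion = (-6*x^2 + 6*x - 2) evaluated at B_t = -6*B_t^2 + 6*B_t - 2
Therefore d(-2*B_t^3 + 3*B_t^2 - 2*B_t - 1) = (3 - 6*B_t) dt + (-6*B_t^2 + 6*B_t - 2) dB_t.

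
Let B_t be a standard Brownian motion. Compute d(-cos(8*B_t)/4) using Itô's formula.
d(-cos(8*B_t)/4) = (8*cos(8*B_t)) dt + (2*sin(8*B_t)) dB_t

Itô's formula for f(B_t) gives d f(B_t) = f'(B_t) dB_t + (1/2) f''(B_t) dt. Compute derivatives of f(x) = -cos(8*x)/4:
  f'(x)  = 2*sin(8*x)
  f''(x) = 16*cos(8*x)
Substitute x = B_t and multiply the f'' term by 1/2:
  drift     = (1/2) * (16*cos(8*x)) evaluated at B_t = 8*cos(8*B_t)
  diffusion = (2*sin(8*x)) evaluated at B_t = 2*sin(8*B_t)
Therefore d(-cos(8*B_t)/4) = (8*cos(8*B_t)) dt + (2*sin(8*B_t)) dB_t.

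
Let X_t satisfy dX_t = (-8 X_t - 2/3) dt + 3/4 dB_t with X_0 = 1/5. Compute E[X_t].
E[X_t] = -1/12 + 17*exp(-8*t)/60

Taking expectations and using E[dB_t] = 0, the mean m(t) = E[X_t] satisfies the ODE m'(t) = a m(t) + b with m(0) = x_0. With a = -8, b = -2/3, x_0 = 1/5, the solution is
  m(t) = x_0 * exp(a t) + (b/a) * (exp(a t) - 1)
       = (1/5) * exp((-8) t) + ((-2/3)/(-8)) * (exp((-8) t) - 1)
       = -1/12 + 17*exp(-8*t)/60.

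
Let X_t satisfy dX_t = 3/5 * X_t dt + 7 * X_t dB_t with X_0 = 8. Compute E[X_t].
E[X_t] = 8*exp(3*t/5)

For GBM dX = mu X dt + sigma X dB with X_0 = x_0, apply Itô to Y = log X: dY = (mu - sigma^2/2) dt + sigma dB, so Y_t = log(x_0) + (mu - sigma^2/2) t + sigma B_t and hence X_t = x_0 * exp((mu - sigma^2/2) t + sigma B_t).
With mu = 3/5, sigma = 7, x_0 = 8, this gives:
  X_t = 8 * exp((-239/10) * t + (7) * B_t).
Since sigma*B_t ~ Normal(0, sigma^2 t), E[exp(sigma*B_t)] = exp(sigma^2 t / 2); so E[X_t] = x_0 * exp((mu - sigma^2/2) t) * exp(sigma^2 t / 2) = x_0 * exp(mu t) = 8*exp(3*t/5).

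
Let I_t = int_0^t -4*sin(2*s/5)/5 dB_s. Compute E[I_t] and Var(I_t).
E[I_t] = 0; Var(I_t) = 8*t/25 - 2*sin(4*t/5)/5

The Itô integral of a deterministic integrand f(s) has mean 0 because each increment f(s) * (B_{s+ds} - B_s) has mean 0. By the Itô isometry:
  Var( int_0^t f(s) dB_s ) = E[ (int_0^t f(s) dB_s)^2 ] = int_0^t f(s)^2 ds.
Here f(s) = -4*sin(2*s/5)/5, so f(s)^2 = 16*sin(2*s/5)^2/25. Integrate:
  int_0^t (16*sin(2*s/5)^2/25) ds = 8*t/25 - 2*sin(4*t/5)/5.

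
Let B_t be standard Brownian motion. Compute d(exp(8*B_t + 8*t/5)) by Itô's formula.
d(exp(8*B_t + 8*t/5)) = (168*exp(8*B_t + 8*t/5)/5) dt + (8*exp(8*B_t + 8*t/5)) dB_t

Itô's formula for f(t, x): d f(t, B_t) = (f_t + (1/2) f_xx) dt + f_x dB_t. Compute partials of f(t, x) = exp(8*t/5 + 8*x):
  f_t(t,x)  = 8*exp(8*t/5 + 8*x)/5
  f_x(t,x)  = 8*exp(8*t/5 + 8*x)
  f_xx(t,x) = 64*exp(8*t/5 + 8*x)
Assemble drift = f_t + (1/2) f_xx = 168*exp(8*t/5 + 8*x)/5 and diffusion = f_x = 8*exp(8*t/5 + 8*x). Substituting x = B_t:
  d(exp(8*B_t + 8*t/5)) = (168*exp(8*B_t + 8*t/5)/5) dt + (8*exp(8*B_t + 8*t/5)) dB_t.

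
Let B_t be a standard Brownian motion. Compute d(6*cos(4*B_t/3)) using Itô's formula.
d(6*cos(4*B_t/3)) = (-16*cos(4*B_t/3)/3) dt + (-8*sin(4*B_t/3)) dB_t

Itô's formula for f(B_t) gives d f(B_t) = f'(B_t) dB_t + (1/2) f''(B_t) dt. Compute derivatives of f(x) = 6*cos(4*x/3):
  f'(x)  = -8*sin(4*x/3)
  f''(x) = -32*cos(4*x/3)/3
Substitute x = B_t and multiply the f'' term by 1/2:
  drift     = (1/2) * (-32*cos(4*x/3)/3) evaluated at B_t = -16*cos(4*B_t/3)/3
  diffusion = (-8*sin(4*x/3)) evaluated at B_t = -8*sin(4*B_t/3)
Therefore d(6*cos(4*B_t/3)) = (-16*cos(4*B_t/3)/3) dt + (-8*sin(4*B_t/3)) dB_t.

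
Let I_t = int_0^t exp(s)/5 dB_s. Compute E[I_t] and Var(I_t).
E[I_t] = 0; Var(I_t) = exp(2*t)/50 - 1/50

The Itô integral of a deterministic integrand f(s) has mean 0 because each increment f(s) * (B_{s+ds} - B_s) has mean 0. By the Itô isometry:
  Var( int_0^t f(s) dB_s ) = E[ (int_0^t f(s) dB_s)^2 ] = int_0^t f(s)^2 ds.
Here f(s) = exp(s)/5, so f(s)^2 = exp(2*s)/25. Integrate:
  int_0^t (exp(2*s)/25) ds = exp(2*t)/50 - 1/50.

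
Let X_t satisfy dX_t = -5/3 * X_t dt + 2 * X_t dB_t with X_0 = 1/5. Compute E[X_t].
E[X_t] = exp(-5*t/3)/5

For GBM dX = mu X dt + sigma X dB with X_0 = x_0, apply Itô to Y = log X: dY = (mu - sigma^2/2) dt + sigma dB, so Y_t = log(x_0) + (mu - sigma^2/2) t + sigma B_t and hence X_t = x_0 * exp((mu - sigma^2/2) t + sigma B_t).
With mu = -5/3, sigma = 2, x_0 = 1/5, this gives:
  X_t = 1/5 * exp((-11/3) * t + (2) * B_t).
Since sigma*B_t ~ Normal(0, sigma^2 t), E[exp(sigma*B_t)] = exp(sigma^2 t / 2); so E[X_t] = x_0 * exp((mu - sigma^2/2) t) * exp(sigma^2 t / 2) = x_0 * exp(mu t) = exp(-5*t/3)/5.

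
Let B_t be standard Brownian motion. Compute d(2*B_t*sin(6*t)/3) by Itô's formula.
d(2*B_t*sin(6*t)/3) = (4*B_t*cos(6*t)) dt + (2*sin(6*t)/3) dB_t

Itô's formula for f(t, x): d f(t, B_t) = (f_t + (1/2) f_xx) dt + f_x dB_t. Compute partials of f(t, x) = 2*x*sin(6*t)/3:
  f_t(t,x)  = 4*x*cos(6*t)
  f_x(t,x)  = 2*sin(6*t)/3
  f_xx(t,x) = 0
Assemble drift = f_t + (1/2) f_xx = 4*x*cos(6*t) and diffusion = f_x = 2*sin(6*t)/3. Substituting x = B_t:
  d(2*B_t*sin(6*t)/3) = (4*B_t*cos(6*t)) dt + (2*sin(6*t)/3) dB_t.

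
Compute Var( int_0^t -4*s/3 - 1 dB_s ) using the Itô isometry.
Var = t*(16*t^2 + 36*t + 27)/27

The Itô integral of a deterministic integrand f(s) has mean 0 because each increment f(s) * (B_{s+ds} - B_s) has mean 0. By the Itô isometry:
  Var( int_0^t f(s) dB_s ) = E[ (int_0^t f(s) dB_s)^2 ] = int_0^t f(s)^2 ds.
Here f(s) = -4*s/3 - 1, so f(s)^2 = (4*s + 3)^2/9. Integrate:
  int_0^t ((4*s + 3)^2/9) ds = t*(16*t^2 + 36*t + 27)/27.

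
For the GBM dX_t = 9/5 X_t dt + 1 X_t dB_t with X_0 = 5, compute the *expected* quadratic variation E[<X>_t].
E[<X>_t] = 125*exp(23*t/5)/23 - 125/23

<X>_t = int_0^t (1 * X_s)^2 ds. Taking expectation inside the integral: E[<X>_t] = 1^2 * int_0^t E[X_s^2] ds. For GBM, E[X_s^2] = x_0^2 * exp((2 mu + sigma^2) s). Integrating:
  E[<X>_t] = 1^2 * 5^2 * (exp((2*(9/5) + 1^2) t) - 1) / (2*(9/5) + 1^2)
           = 1^2 * 5^2 * (exp((23/5) t) - 1) / (23/5) = 125*exp(23*t/5)/23 - 125/23.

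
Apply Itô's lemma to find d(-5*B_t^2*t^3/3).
d(-5*B_t^2*t^3/3) = (5*t^2*(-3*B_t^2 - t)/3) dt + (-10*B_t*t^3/3) dB_t

Itô's formula for f(t, x): d f(t, B_t) = (f_t + (1/2) f_xx) dt + f_x dB_t. Compute partials of f(t, x) = -5*t^3*x^2/3:
  f_t(t,x)  = -5*t^2*x^2
  f_x(t,x)  = -10*t^3*x/3
  f_xx(t,x) = -10*t^3/3
Assemble drift = f_t + (1/2) f_xx = 5*t^2*(-t - 3*x^2)/3 and diffusion = f_x = -10*t^3*x/3. Substituting x = B_t:
  d(-5*B_t^2*t^3/3) = (5*t^2*(-3*B_t^2 - t)/3) dt + (-10*B_t*t^3/3) dB_t.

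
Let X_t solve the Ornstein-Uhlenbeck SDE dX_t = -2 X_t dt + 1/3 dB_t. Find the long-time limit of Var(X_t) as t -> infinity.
lim Var(X_t) = 1/36

The OU SDE dX = -theta X dt + sigma dB admits the integrating factor exp(theta t): d(exp(theta t) X_t) = sigma exp(theta t) dB_t. Integrating from 0 to t gives X_t = x_0 * exp(-theta t) + sigma * int_0^t exp(-theta (t-s)) dB_s for any initial x_0. The Itô integral has variance (by the Itô isometry) sigma^2 * int_0^t exp(-2 theta (t - s)) ds = sigma^2 * (1 - exp(-2 theta t)) / (2 theta), independent of x_0.
With theta = 2, sigma = 1/3:
  Var(X_t) = (1/3)^2 * (1 - exp(-2*2 t)) / (2 * 2) = 1/36 - exp(-4*t)/36.
As t -> infinity, exp(-2*2 t) -> 0, so the stationary variance is sigma^2 / (2 theta) = 1/36.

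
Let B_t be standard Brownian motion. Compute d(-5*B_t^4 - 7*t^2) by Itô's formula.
d(-5*B_t^4 - 7*t^2) = (-30*B_t^2 - 14*t) dt + (-20*B_t^3) dB_t

Itô's formula for f(t, x): d f(t, B_t) = (f_t + (1/2) f_xx) dt + f_x dB_t. Compute partials of f(t, x) = -7*t^2 - 5*x^4:
  f_t(t,x)  = -14*t
  f_x(t,x)  = -20*x^3
  f_xx(t,x) = -60*x^2
Assemble drift = f_t + (1/2) f_xx = -14*t - 30*x^2 and diffusion = f_x = -20*x^3. Substituting x = B_t:
  d(-5*B_t^4 - 7*t^2) = (-30*B_t^2 - 14*t) dt + (-20*B_t^3) dB_t.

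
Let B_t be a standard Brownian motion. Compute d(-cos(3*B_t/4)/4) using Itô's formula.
d(-cos(3*B_t/4)/4) = (9*cos(3*B_t/4)/128) dt + (3*sin(3*B_t/4)/16) dB_t

Itô's formula for f(B_t) gives d f(B_t) = f'(B_t) dB_t + (1/2) f''(B_t) dt. Compute derivatives of f(x) = -cos(3*x/4)/4:
  f'(x)  = 3*sin(3*x/4)/16
  f''(x) = 9*cos(3*x/4)/64
Substitute x = B_t and multiply the f'' term by 1/2:
  drift     = (1/2) * (9*cos(3*x/4)/64) evaluated at B_t = 9*cos(3*B_t/4)/128
  diffusion = (3*sin(3*x/4)/16) evaluated at B_t = 3*sin(3*B_t/4)/16
Therefore d(-cos(3*B_t/4)/4) = (9*cos(3*B_t/4)/128) dt + (3*sin(3*B_t/4)/16) dB_t.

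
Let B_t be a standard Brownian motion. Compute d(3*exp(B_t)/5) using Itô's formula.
d(3*exp(B_t)/5) = (3*exp(B_t)/10) dt + (3*exp(B_t)/5) dB_t

Itô's formula for f(B_t) gives d f(B_t) = f'(B_t) dB_t + (1/2) f''(B_t) dt. Compute derivatives of f(x) = 3*exp(x)/5:
  f'(x)  = 3*exp(x)/5
  f''(x) = 3*exp(x)/5
Substitute x = B_t and multiply the f'' term by 1/2:
  drift     = (1/2) * (3*exp(x)/5) evaluated at B_t = 3*exp(B_t)/10
  diffusion = (3*exp(x)/5) evaluated at B_t = 3*exp(B_t)/5
Therefore d(3*exp(B_t)/5) = (3*exp(B_t)/10) dt + (3*exp(B_t)/5) dB_t.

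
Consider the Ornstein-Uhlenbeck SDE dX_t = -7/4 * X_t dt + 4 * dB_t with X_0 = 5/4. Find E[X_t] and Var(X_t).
E[X_t] = 5*exp(-7*t/4)/4; Var(X_t) = 32/7 - 32*exp(-7*t/2)/7

The OU SDE dX = -theta X dt + sigma dB admits the integrating factor exp(theta t): d(exp(theta t) X_t) = sigma exp(theta t) dB_t. Integrating from 0 to t:
  X_t = x_0 * exp(-theta t) + sigma * int_0^t exp(-theta (t-s)) dB_s.
The Itô integral has mean 0 and (by the Itô isometry) variance sigma^2 * int_0^t exp(-2 theta (t - s)) ds = sigma^2 * (1 - exp(-2 theta t)) / (2 theta).
With theta = 7/4, sigma = 4, x_0 = 5/4:
  E[X_t] = 5/4 * exp(-7/4 t) = 5*exp(-7*t/4)/4
  Var(X_t) = (4)^2 * (1 - exp(-2*7/4 t)) / (2 * 7/4) = 32/7 - 32*exp(-7*t/2)/7.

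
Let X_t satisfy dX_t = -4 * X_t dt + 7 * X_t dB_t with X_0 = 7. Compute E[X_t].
E[X_t] = 7*exp(-4*t)

For GBM dX = mu X dt + sigma X dB with X_0 = x_0, apply Itô to Y = log X: dY = (mu - sigma^2/2) dt + sigma dB, so Y_t = log(x_0) + (mu - sigma^2/2) t + sigma B_t and hence X_t = x_0 * exp((mu - sigma^2/2) t + sigma B_t).
With mu = -4, sigma = 7, x_0 = 7, this gives:
  X_t = 7 * exp((-57/2) * t + (7) * B_t).
Since sigma*B_t ~ Normal(0, sigma^2 t), E[exp(sigma*B_t)] = exp(sigma^2 t / 2); so E[X_t] = x_0 * exp((mu - sigma^2/2) t) * exp(sigma^2 t / 2) = x_0 * exp(mu t) = 7*exp(-4*t).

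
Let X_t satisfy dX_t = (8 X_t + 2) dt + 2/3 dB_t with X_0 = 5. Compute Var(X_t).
Var(X_t) = exp(16*t)/36 - 1/36

The variance V(t) = Var(X_t) satisfies V'(t) = 2 a V(t) + c^2 with V(0) = 0 (drift coefficient is linear in X, diffusion is constant). With a = 8, c = 2/3, the solution is
  V(t) = (c^2 / (2 a)) * (exp(2 a t) - 1)
       = ((2/3)^2 / (2*8)) * (exp(16 t) - 1)
       = exp(16*t)/36 - 1/36.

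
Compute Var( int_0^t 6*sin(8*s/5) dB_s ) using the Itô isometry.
Var = 18*t - 45*sin(8*t/5)*cos(8*t/5)/4

The Itô integral of a deterministic integrand f(s) has mean 0 because each increment f(s) * (B_{s+ds} - B_s) has mean 0. By the Itô isometry:
  Var( int_0^t f(s) dB_s ) = E[ (int_0^t f(s) dB_s)^2 ] = int_0^t f(s)^2 ds.
Here f(s) = 6*sin(8*s/5), so f(s)^2 = 36*sin(8*s/5)^2. Integrate:
  int_0^t (36*sin(8*s/5)^2) ds = 18*t - 45*sin(8*t/5)*cos(8*t/5)/4.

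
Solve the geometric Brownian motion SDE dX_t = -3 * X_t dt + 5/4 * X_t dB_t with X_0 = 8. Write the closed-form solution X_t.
X_t = 8 * exp((-121/32) * t + (5/4) * B_t)

For GBM dX = mu X dt + sigma X dB with X_0 = x_0, apply Itô to Y = log X: dY = (mu - sigma^2/2) dt + sigma dB, so Y_t = log(x_0) + (mu - sigma^2/2) t + sigma B_t and hence X_t = x_0 * exp((mu - sigma^2/2) t + sigma B_t).
With mu = -3, sigma = 5/4, x_0 = 8, this gives:
  X_t = 8 * exp((-121/32) * t + (5/4) * B_t).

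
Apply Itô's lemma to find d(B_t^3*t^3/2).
d(B_t^3*t^3/2) = (3*B_t*t^2*(B_t^2 + t)/2) dt + (3*B_t^2*t^3/2) dB_t

Itô's formula for f(t, x): d f(t, B_t) = (f_t + (1/2) f_xx) dt + f_x dB_t. Compute partials of f(t, x) = t^3*x^3/2:
  f_t(t,x)  = 3*t^2*x^3/2
  f_x(t,x)  = 3*t^3*x^2/2
  f_xx(t,x) = 3*t^3*x
Assemble drift = f_t + (1/2) f_xx = 3*t^2*x*(t + x^2)/2 and diffusion = f_x = 3*t^3*x^2/2. Substituting x = B_t:
  d(B_t^3*t^3/2) = (3*B_t*t^2*(B_t^2 + t)/2) dt + (3*B_t^2*t^3/2) dB_t.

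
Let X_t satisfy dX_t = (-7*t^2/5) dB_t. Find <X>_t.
<X>_t = 49*t^5/125

For an Itô process dX_t = a(t) dt + b(t) dB_t, the quadratic variation is <X>_t = int_0^t b(s)^2 ds (the drift term does not contribute). Here b(s) = -7*s^2/5, so
  b(s)^2 = 49*s^4/25.
Integrating from 0 to t:
  <X>_t = int_0^t (49*s^4/25) ds = 49*t^5/125.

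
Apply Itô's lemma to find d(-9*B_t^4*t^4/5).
d(-9*B_t^4*t^4/5) = (18*B_t^2*t^3*(-2*B_t^2 - 3*t)/5) dt + (-36*B_t^3*t^4/5) dB_t

Itô's formula for f(t, x): d f(t, B_t) = (f_t + (1/2) f_xx) dt + f_x dB_t. Compute partials of f(t, x) = -9*t^4*x^4/5:
  f_t(t,x)  = -36*t^3*x^4/5
  f_x(t,x)  = -36*t^4*x^3/5
  f_xx(t,x) = -108*t^4*x^2/5
Assemble drift = f_t + (1/2) f_xx = 18*t^3*x^2*(-3*t - 2*x^2)/5 and diffusion = f_x = -36*t^4*x^3/5. Substituting x = B_t:
  d(-9*B_t^4*t^4/5) = (18*B_t^2*t^3*(-2*B_t^2 - 3*t)/5) dt + (-36*B_t^3*t^4/5) dB_t.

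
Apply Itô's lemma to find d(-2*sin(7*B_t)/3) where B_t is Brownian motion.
d(-2*sin(7*B_t)/3) = (49*sin(7*B_t)/3) dt + (-14*cos(7*B_t)/3) dB_t

Itô's formula for f(B_t) gives d f(B_t) = f'(B_t) dB_t + (1/2) f''(B_t) dt. Compute derivatives of f(x) = -2*sin(7*x)/3:
  f'(x)  = -14*cos(7*x)/3
  f''(x) = 98*sin(7*x)/3
Substitute x = B_t and multiply the f'' term by 1/2:
  drift     = (1/2) * (98*sin(7*x)/3) evaluated at B_t = 49*sin(7*B_t)/3
  diffusion = (-14*cos(7*x)/3) evaluated at B_t = -14*cos(7*B_t)/3
Therefore d(-2*sin(7*B_t)/3) = (49*sin(7*B_t)/3) dt + (-14*cos(7*B_t)/3) dB_t.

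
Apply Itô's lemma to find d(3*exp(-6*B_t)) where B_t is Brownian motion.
d(3*exp(-6*B_t)) = (54*exp(-6*B_t)) dt + (-18*exp(-6*B_t)) dB_t

Itô's formula for f(B_t) gives d f(B_t) = f'(B_t) dB_t + (1/2) f''(B_t) dt. Compute derivatives of f(x) = 3*exp(-6*x):
  f'(x)  = -18*exp(-6*x)
  f''(x) = 108*exp(-6*x)
Substitute x = B_t and multiply the f'' term by 1/2:
  drift     = (1/2) * (108*exp(-6*x)) evaluated at B_t = 54*exp(-6*B_t)
  diffusion = (-18*exp(-6*x)) evaluated at B_t = -18*exp(-6*B_t)
Therefore d(3*exp(-6*B_t)) = (54*exp(-6*B_t)) dt + (-18*exp(-6*B_t)) dB_t.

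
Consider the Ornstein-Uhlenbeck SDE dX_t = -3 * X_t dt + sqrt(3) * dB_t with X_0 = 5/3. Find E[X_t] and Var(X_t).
E[X_t] = 5*exp(-3*t)/3; Var(X_t) = 1/2 - exp(-6*t)/2

The OU SDE dX = -theta X dt + sigma dB admits the integrating factor exp(theta t): d(exp(theta t) X_t) = sigma exp(theta t) dB_t. Integrating from 0 to t:
  X_t = x_0 * exp(-theta t) + sigma * int_0^t exp(-theta (t-s)) dB_s.
The Itô integral has mean 0 and (by the Itô isometry) variance sigma^2 * int_0^t exp(-2 theta (t - s)) ds = sigma^2 * (1 - exp(-2 theta t)) / (2 theta).
With theta = 3, sigma = sqrt(3), x_0 = 5/3:
  E[X_t] = 5/3 * exp(-3 t) = 5*exp(-3*t)/3
  Var(X_t) = (sqrt(3))^2 * (1 - exp(-2*3 t)) / (2 * 3) = 1/2 - exp(-6*t)/2.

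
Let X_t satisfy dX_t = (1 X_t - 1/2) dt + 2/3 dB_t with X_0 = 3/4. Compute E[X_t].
E[X_t] = exp(t)/4 + 1/2

Taking expectations and using E[dB_t] = 0, the mean m(t) = E[X_t] satisfies the ODE m'(t) = a m(t) + b with m(0) = x_0. With a = 1, b = -1/2, x_0 = 3/4, the solution is
  m(t) = x_0 * exp(a t) + (b/a) * (exp(a t) - 1)
       = (3/4) * exp(1 t) + ((-1/2)/1) * (exp(1 t) - 1)
       = exp(t)/4 + 1/2.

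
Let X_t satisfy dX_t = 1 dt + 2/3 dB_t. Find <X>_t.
<X>_t = 4*t/9

For an Itô process dX_t = a(t) dt + b(t) dB_t, the quadratic variation is <X>_t = int_0^t b(s)^2 ds (the drift term does not contribute). Here b(s) = 2/3, so
  b(s)^2 = 4/9.
Integrating from 0 to t:
  <X>_t = int_0^t (4/9) ds = 4*t/9.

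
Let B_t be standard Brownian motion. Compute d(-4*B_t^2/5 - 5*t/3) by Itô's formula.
d(-4*B_t^2/5 - 5*t/3) = (-37/15) dt + (-8*B_t/5) dB_t

Itô's formula for f(t, x): d f(t, B_t) = (f_t + (1/2) f_xx) dt + f_x dB_t. Compute partials of f(t, x) = -5*t/3 - 4*x^2/5:
  f_t(t,x)  = -5/3
  f_x(t,x)  = -8*x/5
  f_xx(t,x) = -8/5
Assemble drift = f_t + (1/2) f_xx = -37/15 and diffusion = f_x = -8*x/5. Substituting x = B_t:
  d(-4*B_t^2/5 - 5*t/3) = (-37/15) dt + (-8*B_t/5) dB_t.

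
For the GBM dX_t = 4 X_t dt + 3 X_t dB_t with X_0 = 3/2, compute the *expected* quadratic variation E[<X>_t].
E[<X>_t] = 81*exp(17*t)/68 - 81/68

<X>_t = int_0^t (3 * X_s)^2 ds. Taking expectation inside the integral: E[<X>_t] = 3^2 * int_0^t E[X_s^2] ds. For GBM, E[X_s^2] = x_0^2 * exp((2 mu + sigma^2) s). Integrating:
  E[<X>_t] = 3^2 * (3/2)^2 * (exp((2*4 + 3^2) t) - 1) / (2*4 + 3^2)
           = 3^2 * (3/2)^2 * (exp(17 t) - 1) / 17 = 81*exp(17*t)/68 - 81/68.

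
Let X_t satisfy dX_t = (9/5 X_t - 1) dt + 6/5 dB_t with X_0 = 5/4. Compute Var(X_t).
Var(X_t) = 2*exp(18*t/5)/5 - 2/5

The variance V(t) = Var(X_t) satisfies V'(t) = 2 a V(t) + c^2 with V(0) = 0 (drift coefficient is linear in X, diffusion is constant). With a = 9/5, c = 6/5, the solution is
  V(t) = (c^2 / (2 a)) * (exp(2 a t) - 1)
       = ((6/5)^2 / (2*(9/5))) * (exp((18/5) t) - 1)
       = 2*exp(18*t/5)/5 - 2/5.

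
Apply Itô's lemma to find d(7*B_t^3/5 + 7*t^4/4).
d(7*B_t^3/5 + 7*t^4/4) = (21*B_t/5 + 7*t^3) dt + (21*B_t^2/5) dB_t

Itô's formula for f(t, x): d f(t, B_t) = (f_t + (1/2) f_xx) dt + f_x dB_t. Compute partials of f(t, x) = 7*t^4/4 + 7*x^3/5:
  f_t(t,x)  = 7*t^3
  f_x(t,x)  = 21*x^2/5
  f_xx(t,x) = 42*x/5
Assemble drift = f_t + (1/2) f_xx = 7*t^3 + 21*x/5 and diffusion = f_x = 21*x^2/5. Substituting x = B_t:
  d(7*B_t^3/5 + 7*t^4/4) = (21*B_t/5 + 7*t^3) dt + (21*B_t^2/5) dB_t.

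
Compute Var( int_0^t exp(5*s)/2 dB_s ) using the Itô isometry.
Var = exp(10*t)/40 - 1/40

The Itô integral of a deterministic integrand f(s) has mean 0 because each increment f(s) * (B_{s+ds} - B_s) has mean 0. By the Itô isometry:
  Var( int_0^t f(s) dB_s ) = E[ (int_0^t f(s) dB_s)^2 ] = int_0^t f(s)^2 ds.
Here f(s) = exp(5*s)/2, so f(s)^2 = exp(10*s)/4. Integrate:
  int_0^t (exp(10*s)/4) ds = exp(10*t)/40 - 1/40.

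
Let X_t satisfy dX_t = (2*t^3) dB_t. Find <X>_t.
<X>_t = 4*t^7/7

For an Itô process dX_t = a(t) dt + b(t) dB_t, the quadratic variation is <X>_t = int_0^t b(s)^2 ds (the drift term does not contribute). Here b(s) = 2*s^3, so
  b(s)^2 = 4*s^6.
Integrating from 0 to t:
  <X>_t = int_0^t (4*s^6) ds = 4*t^7/7.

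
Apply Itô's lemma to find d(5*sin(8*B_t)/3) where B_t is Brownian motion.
d(5*sin(8*B_t)/3) = (-160*sin(8*B_t)/3) dt + (40*cos(8*B_t)/3) dB_t

Itô's formula for f(B_t) gives d f(B_t) = f'(B_t) dB_t + (1/2) f''(B_t) dt. Compute derivatives of f(x) = 5*sin(8*x)/3:
  f'(x)  = 40*cos(8*x)/3
  f''(x) = -320*sin(8*x)/3
Substitute x = B_t and multiply the f'' term by 1/2:
  drift     = (1/2) * (-320*sin(8*x)/3) evaluated at B_t = -160*sin(8*B_t)/3
  diffusion = (40*cos(8*x)/3) evaluated at B_t = 40*cos(8*B_t)/3
Therefore d(5*sin(8*B_t)/3) = (-160*sin(8*B_t)/3) dt + (40*cos(8*B_t)/3) dB_t.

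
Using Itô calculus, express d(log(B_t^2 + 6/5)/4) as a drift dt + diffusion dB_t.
d(log(B_t^2 + 6/5)/4) = (5*(6 - 5*B_t^2)/(4*(5*B_t^2 + 6)^2)) dt + (5*B_t/(2*(5*B_t^2 + 6))) dB_t

Itô's formula for f(B_t) gives d f(B_t) = f'(B_t) dB_t + (1/2) f''(B_t) dt. Compute derivatives of f(x) = log(x^2 + 6/5)/4:
  f'(x)  = 5*x/(2*(5*x^2 + 6))
  f''(x) = 5*(6 - 5*x^2)/(2*(5*x^2 + 6)^2)
Substitute x = B_t and multiply the f'' term by 1/2:
  drift     = (1/2) * (5*(6 - 5*x^2)/(2*(5*x^2 + 6)^2)) evaluated at B_t = 5*(6 - 5*B_t^2)/(4*(5*B_t^2 + 6)^2)
  diffusion = (5*x/(2*(5*x^2 + 6))) evaluated at B_t = 5*B_t/(2*(5*B_t^2 + 6))
Therefore d(log(B_t^2 + 6/5)/4) = (5*(6 - 5*B_t^2)/(4*(5*B_t^2 + 6)^2)) dt + (5*B_t/(2*(5*B_t^2 + 6))) dB_t.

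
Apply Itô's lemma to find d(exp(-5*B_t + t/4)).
d(exp(-5*B_t + t/4)) = (51*exp(-5*B_t + t/4)/4) dt + (-5*exp(-5*B_t + t/4)) dB_t

Itô's formula for f(t, x): d f(t, B_t) = (f_t + (1/2) f_xx) dt + f_x dB_t. Compute partials of f(t, x) = exp(t/4 - 5*x):
  f_t(t,x)  = exp(t/4 - 5*x)/4
  f_x(t,x)  = -5*exp(t/4 - 5*x)
  f_xx(t,x) = 25*exp(t/4 - 5*x)
Assemble drift = f_t + (1/2) f_xx = 51*exp(t/4 - 5*x)/4 and diffusion = f_x = -5*exp(t/4 - 5*x). Substituting x = B_t:
  d(exp(-5*B_t + t/4)) = (51*exp(-5*B_t + t/4)/4) dt + (-5*exp(-5*B_t + t/4)) dB_t.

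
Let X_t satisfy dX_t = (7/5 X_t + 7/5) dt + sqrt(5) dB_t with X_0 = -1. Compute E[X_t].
E[X_t] = -1

Taking expectations and using E[dB_t] = 0, the mean m(t) = E[X_t] satisfies the ODE m'(t) = a m(t) + b with m(0) = x_0. With a = 7/5, b = 7/5, x_0 = -1, the solution is
  m(t) = x_0 * exp(a t) + (b/a) * (exp(a t) - 1)
       = (-1) * exp((7/5) t) + ((7/5)/(7/5)) * (exp((7/5) t) - 1)
       = -1.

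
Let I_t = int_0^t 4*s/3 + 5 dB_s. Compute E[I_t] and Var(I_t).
E[I_t] = 0; Var(I_t) = t*(16*t^2 + 180*t + 675)/27

The Itô integral of a deterministic integrand f(s) has mean 0 because each increment f(s) * (B_{s+ds} - B_s) has mean 0. By the Itô isometry:
  Var( int_0^t f(s) dB_s ) = E[ (int_0^t f(s) dB_s)^2 ] = int_0^t f(s)^2 ds.
Here f(s) = 4*s/3 + 5, so f(s)^2 = (4*s + 15)^2/9. Integrate:
  int_0^t ((4*s + 15)^2/9) ds = t*(16*t^2 + 180*t + 675)/27.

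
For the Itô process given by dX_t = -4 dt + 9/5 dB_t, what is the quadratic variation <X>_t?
<X>_t = 81*t/25

For an Itô process dX_t = a(t) dt + b(t) dB_t, the quadratic variation is <X>_t = int_0^t b(s)^2 ds (the drift term does not contribute). Here b(s) = 9/5, so
  b(s)^2 = 81/25.
Integrating from 0 to t:
  <X>_t = int_0^t (81/25) ds = 81*t/25.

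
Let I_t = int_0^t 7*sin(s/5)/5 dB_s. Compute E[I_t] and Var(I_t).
E[I_t] = 0; Var(I_t) = 49*t/50 - 49*sin(2*t/5)/20

The Itô integral of a deterministic integrand f(s) has mean 0 because each increment f(s) * (B_{s+ds} - B_s) has mean 0. By the Itô isometry:
  Var( int_0^t f(s) dB_s ) = E[ (int_0^t f(s) dB_s)^2 ] = int_0^t f(s)^2 ds.
Here f(s) = 7*sin(s/5)/5, so f(s)^2 = 49*sin(s/5)^2/25. Integrate:
  int_0^t (49*sin(s/5)^2/25) ds = 49*t/50 - 49*sin(2*t/5)/20.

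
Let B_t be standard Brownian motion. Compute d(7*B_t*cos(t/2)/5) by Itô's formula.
d(7*B_t*cos(t/2)/5) = (-7*B_t*sin(t/2)/10) dt + (7*cos(t/2)/5) dB_t

Itô's formula for f(t, x): d f(t, B_t) = (f_t + (1/2) f_xx) dt + f_x dB_t. Compute partials of f(t, x) = 7*x*cos(t/2)/5:
  f_t(t,x)  = -7*x*sin(t/2)/10
  f_x(t,x)  = 7*cos(t/2)/5
  f_xx(t,x) = 0
Assemble drift = f_t + (1/2) f_xx = -7*x*sin(t/2)/10 and diffusion = f_x = 7*cos(t/2)/5. Substituting x = B_t:
  d(7*B_t*cos(t/2)/5) = (-7*B_t*sin(t/2)/10) dt + (7*cos(t/2)/5) dB_t.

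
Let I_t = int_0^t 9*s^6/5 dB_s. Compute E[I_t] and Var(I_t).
E[I_t] = 0; Var(I_t) = 81*t^13/325

The Itô integral of a deterministic integrand f(s) has mean 0 because each increment f(s) * (B_{s+ds} - B_s) has mean 0. By the Itô isometry:
  Var( int_0^t f(s) dB_s ) = E[ (int_0^t f(s) dB_s)^2 ] = int_0^t f(s)^2 ds.
Here f(s) = 9*s^6/5, so f(s)^2 = 81*s^12/25. Integrate:
  int_0^t (81*s^12/25) ds = 81*t^13/325.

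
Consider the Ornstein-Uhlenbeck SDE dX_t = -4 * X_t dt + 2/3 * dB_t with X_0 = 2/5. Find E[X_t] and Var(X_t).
E[X_t] = 2*exp(-4*t)/5; Var(X_t) = 1/18 - exp(-8*t)/18

The OU SDE dX = -theta X dt + sigma dB admits the integrating factor exp(theta t): d(exp(theta t) X_t) = sigma exp(theta t) dB_t. Integrating from 0 to t:
  X_t = x_0 * exp(-theta t) + sigma * int_0^t exp(-theta (t-s)) dB_s.
The Itô integral has mean 0 and (by the Itô isometry) variance sigma^2 * int_0^t exp(-2 theta (t - s)) ds = sigma^2 * (1 - exp(-2 theta t)) / (2 theta).
With theta = 4, sigma = 2/3, x_0 = 2/5:
  E[X_t] = 2/5 * exp(-4 t) = 2*exp(-4*t)/5
  Var(X_t) = (2/3)^2 * (1 - exp(-2*4 t)) / (2 * 4) = 1/18 - exp(-8*t)/18.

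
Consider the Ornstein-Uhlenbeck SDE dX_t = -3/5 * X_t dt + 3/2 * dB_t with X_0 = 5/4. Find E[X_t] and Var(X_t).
E[X_t] = 5*exp(-3*t/5)/4; Var(X_t) = 15/8 - 15*exp(-6*t/5)/8

The OU SDE dX = -theta X dt + sigma dB admits the integrating factor exp(theta t): d(exp(theta t) X_t) = sigma exp(theta t) dB_t. Integrating from 0 to t:
  X_t = x_0 * exp(-theta t) + sigma * int_0^t exp(-theta (t-s)) dB_s.
The Itô integral has mean 0 and (by the Itô isometry) variance sigma^2 * int_0^t exp(-2 theta (t - s)) ds = sigma^2 * (1 - exp(-2 theta t)) / (2 theta).
With theta = 3/5, sigma = 3/2, x_0 = 5/4:
  E[X_t] = 5/4 * exp(-3/5 t) = 5*exp(-3*t/5)/4
  Var(X_t) = (3/2)^2 * (1 - exp(-2*3/5 t)) / (2 * 3/5) = 15/8 - 15*exp(-6*t/5)/8.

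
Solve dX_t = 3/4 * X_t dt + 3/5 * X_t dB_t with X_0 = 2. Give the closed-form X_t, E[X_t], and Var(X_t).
X_t = 2 * exp((57/100) t + (3/5) B_t); E[X_t] = 2*exp(3*t/4); Var(X_t) = 4*(exp(9*t/25) - 1)*exp(3*t/2)

For GBM dX = mu X dt + sigma X dB with X_0 = x_0, apply Itô to Y = log X: dY = (mu - sigma^2/2) dt + sigma dB, so Y_t = log(x_0) + (mu - sigma^2/2) t + sigma B_t and hence X_t = x_0 * exp((mu - sigma^2/2) t + sigma B_t).
With mu = 3/4, sigma = 3/5, x_0 = 2, this gives:
  X_t = 2 * exp((57/100) * t + (3/5) * B_t).
Since sigma*B_t ~ Normal(0, sigma^2 t), E[exp(sigma*B_t)] = exp(sigma^2 t / 2); so E[X_t] = x_0 * exp((mu - sigma^2/2) t) * exp(sigma^2 t / 2) = x_0 * exp(mu t) = 2*exp(3*t/4).
Var(X_t) = E[X_t^2] - (E[X_t])^2 = x_0^2 * exp(2 mu t) * (exp(sigma^2 t) - 1) = 4*(exp(9*t/25) - 1)*exp(3*t/2).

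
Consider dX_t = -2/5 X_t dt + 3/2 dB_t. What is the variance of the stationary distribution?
lim Var(X_t) = 45/16

The OU SDE dX = -theta X dt + sigma dB admits the integrating factor exp(theta t): d(exp(theta t) X_t) = sigma exp(theta t) dB_t. Integrating from 0 to t gives X_t = x_0 * exp(-theta t) + sigma * int_0^t exp(-theta (t-s)) dB_s for any initial x_0. The Itô integral has variance (by the Itô isometry) sigma^2 * int_0^t exp(-2 theta (t - s)) ds = sigma^2 * (1 - exp(-2 theta t)) / (2 theta), independent of x_0.
With theta = 2/5, sigma = 3/2:
  Var(X_t) = (3/2)^2 * (1 - exp(-2*2/5 t)) / (2 * 2/5) = 45/16 - 45*exp(-4*t/5)/16.
As t -> infinity, exp(-2*2/5 t) -> 0, so the stationary variance is sigma^2 / (2 theta) = 45/16.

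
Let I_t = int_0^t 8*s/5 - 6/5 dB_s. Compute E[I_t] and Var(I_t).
E[I_t] = 0; Var(I_t) = 4*t*(16*t^2 - 36*t + 27)/75

The Itô integral of a deterministic integrand f(s) has mean 0 because each increment f(s) * (B_{s+ds} - B_s) has mean 0. By the Itô isometry:
  Var( int_0^t f(s) dB_s ) = E[ (int_0^t f(s) dB_s)^2 ] = int_0^t f(s)^2 ds.
Here f(s) = 8*s/5 - 6/5, so f(s)^2 = 4*(4*s - 3)^2/25. Integrate:
  int_0^t (4*(4*s - 3)^2/25) ds = 4*t*(16*t^2 - 36*t + 27)/75.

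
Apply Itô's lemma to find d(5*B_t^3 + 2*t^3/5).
d(5*B_t^3 + 2*t^3/5) = (15*B_t + 6*t^2/5) dt + (15*B_t^2) dB_t

Itô's formula for f(t, x): d f(t, B_t) = (f_t + (1/2) f_xx) dt + f_x dB_t. Compute partials of f(t, x) = 2*t^3/5 + 5*x^3:
  f_t(t,x)  = 6*t^2/5
  f_x(t,x)  = 15*x^2
  f_xx(t,x) = 30*x
Assemble drift = f_t + (1/2) f_xx = 6*t^2/5 + 15*x and diffusion = f_x = 15*x^2. Substituting x = B_t:
  d(5*B_t^3 + 2*t^3/5) = (15*B_t + 6*t^2/5) dt + (15*B_t^2) dB_t.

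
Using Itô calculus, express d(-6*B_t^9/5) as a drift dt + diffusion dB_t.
d(-6*B_t^9/5) = (-216*B_t^7/5) dt + (-54*B_t^8/5) dB_t

Itô's formula for f(B_t) gives d f(B_t) = f'(B_t) dB_t + (1/2) f''(B_t) dt. Compute derivatives of f(x) = -6*x^9/5:
  f'(x)  = -54*x^8/5
  f''(x) = -432*x^7/5
Substitute x = B_t and multiply the f'' term by 1/2:
  drift     = (1/2) * (-432*x^7/5) evaluated at B_t = -216*B_t^7/5
  diffusion = (-54*x^8/5) evaluated at B_t = -54*B_t^8/5
Therefore d(-6*B_t^9/5) = (-216*B_t^7/5) dt + (-54*B_t^8/5) dB_t.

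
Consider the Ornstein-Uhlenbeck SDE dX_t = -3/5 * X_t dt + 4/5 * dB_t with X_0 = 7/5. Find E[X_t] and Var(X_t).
E[X_t] = 7*exp(-3*t/5)/5; Var(X_t) = 8/15 - 8*exp(-6*t/5)/15

The OU SDE dX = -theta X dt + sigma dB admits the integrating factor exp(theta t): d(exp(theta t) X_t) = sigma exp(theta t) dB_t. Integrating from 0 to t:
  X_t = x_0 * exp(-theta t) + sigma * int_0^t exp(-theta (t-s)) dB_s.
The Itô integral has mean 0 and (by the Itô isometry) variance sigma^2 * int_0^t exp(-2 theta (t - s)) ds = sigma^2 * (1 - exp(-2 theta t)) / (2 theta).
With theta = 3/5, sigma = 4/5, x_0 = 7/5:
  E[X_t] = 7/5 * exp(-3/5 t) = 7*exp(-3*t/5)/5
  Var(X_t) = (4/5)^2 * (1 - exp(-2*3/5 t)) / (2 * 3/5) = 8/15 - 8*exp(-6*t/5)/15.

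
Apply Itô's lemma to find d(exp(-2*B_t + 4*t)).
d(exp(-2*B_t + 4*t)) = (6*exp(-2*B_t + 4*t)) dt + (-2*exp(-2*B_t + 4*t)) dB_t

Itô's formula for f(t, x): d f(t, B_t) = (f_t + (1/2) f_xx) dt + f_x dB_t. Compute partials of f(t, x) = exp(4*t - 2*x):
  f_t(t,x)  = 4*exp(4*t - 2*x)
  f_x(t,x)  = -2*exp(4*t - 2*x)
  f_xx(t,x) = 4*exp(4*t - 2*x)
Assemble drift = f_t + (1/2) f_xx = 6*exp(4*t - 2*x) and diffusion = f_x = -2*exp(4*t - 2*x). Substituting x = B_t:
  d(exp(-2*B_t + 4*t)) = (6*exp(-2*B_t + 4*t)) dt + (-2*exp(-2*B_t + 4*t)) dB_t.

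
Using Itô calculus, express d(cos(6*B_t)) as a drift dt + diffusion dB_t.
d(cos(6*B_t)) = (-18*cos(6*B_t)) dt + (-6*sin(6*B_t)) dB_t

Itô's formula for f(B_t) gives d f(B_t) = f'(B_t) dB_t + (1/2) f''(B_t) dt. Compute derivatives of f(x) = cos(6*x):
  f'(x)  = -6*sin(6*x)
  f''(x) = -36*cos(6*x)
Substitute x = B_t and multiply the f'' term by 1/2:
  drift     = (1/2) * (-36*cos(6*x)) evaluated at B_t = -18*cos(6*B_t)
  diffusion = (-6*sin(6*x)) evaluated at B_t = -6*sin(6*B_t)
Therefore d(cos(6*B_t)) = (-18*cos(6*B_t)) dt + (-6*sin(6*B_t)) dB_t.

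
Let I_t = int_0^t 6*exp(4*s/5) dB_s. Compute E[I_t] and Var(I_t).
E[I_t] = 0; Var(I_t) = 45*exp(8*t/5)/2 - 45/2

The Itô integral of a deterministic integrand f(s) has mean 0 because each increment f(s) * (B_{s+ds} - B_s) has mean 0. By the Itô isometry:
  Var( int_0^t f(s) dB_s ) = E[ (int_0^t f(s) dB_s)^2 ] = int_0^t f(s)^2 ds.
Here f(s) = 6*exp(4*s/5), so f(s)^2 = 36*exp(8*s/5). Integrate:
  int_0^t (36*exp(8*s/5)) ds = 45*exp(8*t/5)/2 - 45/2.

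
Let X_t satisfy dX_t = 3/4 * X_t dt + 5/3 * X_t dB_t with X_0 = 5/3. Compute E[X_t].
E[X_t] = 5*exp(3*t/4)/3

For GBM dX = mu X dt + sigma X dB with X_0 = x_0, apply Itô to Y = log X: dY = (mu - sigma^2/2) dt + sigma dB, so Y_t = log(x_0) + (mu - sigma^2/2) t + sigma B_t and hence X_t = x_0 * exp((mu - sigma^2/2) t + sigma B_t).
With mu = 3/4, sigma = 5/3, x_0 = 5/3, this gives:
  X_t = 5/3 * exp((-23/36) * t + (5/3) * B_t).
Since sigma*B_t ~ Normal(0, sigma^2 t), E[exp(sigma*B_t)] = exp(sigma^2 t / 2); so E[X_t] = x_0 * exp((mu - sigma^2/2) t) * exp(sigma^2 t / 2) = x_0 * exp(mu t) = 5*exp(3*t/4)/3.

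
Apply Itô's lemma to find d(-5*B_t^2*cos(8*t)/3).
d(-5*B_t^2*cos(8*t)/3) = (40*B_t^2*sin(8*t)/3 - 5*cos(8*t)/3) dt + (-10*B_t*cos(8*t)/3) dB_t

Itô's formula for f(t, x): d f(t, B_t) = (f_t + (1/2) f_xx) dt + f_x dB_t. Compute partials of f(t, x) = -5*x^2*cos(8*t)/3:
  f_t(t,x)  = 40*x^2*sin(8*t)/3
  f_x(t,x)  = -10*x*cos(8*t)/3
  f_xx(t,x) = -10*cos(8*t)/3
Assemble drift = f_t + (1/2) f_xx = 40*x^2*sin(8*t)/3 - 5*cos(8*t)/3 and diffusion = f_x = -10*x*cos(8*t)/3. Substituting x = B_t:
  d(-5*B_t^2*cos(8*t)/3) = (40*B_t^2*sin(8*t)/3 - 5*cos(8*t)/3) dt + (-10*B_t*cos(8*t)/3) dB_t.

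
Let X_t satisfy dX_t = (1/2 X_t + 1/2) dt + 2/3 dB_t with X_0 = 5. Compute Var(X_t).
Var(X_t) = 4*exp(t)/9 - 4/9

The variance V(t) = Var(X_t) satisfies V'(t) = 2 a V(t) + c^2 with V(0) = 0 (drift coefficient is linear in X, diffusion is constant). With a = 1/2, c = 2/3, the solution is
  V(t) = (c^2 / (2 a)) * (exp(2 a t) - 1)
       = ((2/3)^2 / (2*(1/2))) * (exp(1 t) - 1)
       = 4*exp(t)/9 - 4/9.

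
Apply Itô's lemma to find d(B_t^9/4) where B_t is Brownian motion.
d(B_t^9/4) = (9*B_t^7) dt + (9*B_t^8/4) dB_t

Itô's formula for f(B_t) gives d f(B_t) = f'(B_t) dB_t + (1/2) f''(B_t) dt. Compute derivatives of f(x) = x^9/4:
  f'(x)  = 9*x^8/4
  f''(x) = 18*x^7
Substitute x = B_t and multiply the f'' term by 1/2:
  drift     = (1/2) * (18*x^7) evaluated at B_t = 9*B_t^7
  diffusion = (9*x^8/4) evaluated at B_t = 9*B_t^8/4
Therefore d(B_t^9/4) = (9*B_t^7) dt + (9*B_t^8/4) dB_t.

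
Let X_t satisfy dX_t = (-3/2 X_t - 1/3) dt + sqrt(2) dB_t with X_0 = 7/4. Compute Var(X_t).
Var(X_t) = 2/3 - 2*exp(-3*t)/3

The variance V(t) = Var(X_t) satisfies V'(t) = 2 a V(t) + c^2 with V(0) = 0 (drift coefficient is linear in X, diffusion is constant). With a = -3/2, c = sqrt(2), the solution is
  V(t) = (c^2 / (2 a)) * (exp(2 a t) - 1)
       = (sqrt(2)^2 / (2*(-3/2))) * (exp((-3) t) - 1)
       = 2/3 - 2*exp(-3*t)/3.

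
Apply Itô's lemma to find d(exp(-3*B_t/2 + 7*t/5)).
d(exp(-3*B_t/2 + 7*t/5)) = (101*exp(-3*B_t/2 + 7*t/5)/40) dt + (-3*exp(-3*B_t/2 + 7*t/5)/2) dB_t

Itô's formula for f(t, x): d f(t, B_t) = (f_t + (1/2) f_xx) dt + f_x dB_t. Compute partials of f(t, x) = exp(7*t/5 - 3*x/2):
  f_t(t,x)  = 7*exp(7*t/5 - 3*x/2)/5
  f_x(t,x)  = -3*exp(7*t/5 - 3*x/2)/2
  f_xx(t,x) = 9*exp(7*t/5 - 3*x/2)/4
Assemble drift = f_t + (1/2) f_xx = 101*exp(7*t/5 - 3*x/2)/40 and diffusion = f_x = -3*exp(7*t/5 - 3*x/2)/2. Substituting x = B_t:
  d(exp(-3*B_t/2 + 7*t/5)) = (101*exp(-3*B_t/2 + 7*t/5)/40) dt + (-3*exp(-3*B_t/2 + 7*t/5)/2) dB_t.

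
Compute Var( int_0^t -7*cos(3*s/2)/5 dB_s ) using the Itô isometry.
Var = 49*t/50 + 49*sin(3*t)/150

The Itô integral of a deterministic integrand f(s) has mean 0 because each increment f(s) * (B_{s+ds} - B_s) has mean 0. By the Itô isometry:
  Var( int_0^t f(s) dB_s ) = E[ (int_0^t f(s) dB_s)^2 ] = int_0^t f(s)^2 ds.
Here f(s) = -7*cos(3*s/2)/5, so f(s)^2 = 49*cos(3*s/2)^2/25. Integrate:
  int_0^t (49*cos(3*s/2)^2/25) ds = 49*t/50 + 49*sin(3*t)/150.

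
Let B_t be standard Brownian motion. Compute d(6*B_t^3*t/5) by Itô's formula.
d(6*B_t^3*t/5) = (6*B_t*(B_t^2 + 3*t)/5) dt + (18*B_t^2*t/5) dB_t

Itô's formula for f(t, x): d f(t, B_t) = (f_t + (1/2) f_xx) dt + f_x dB_t. Compute partials of f(t, x) = 6*t*x^3/5:
  f_t(t,x)  = 6*x^3/5
  f_x(t,x)  = 18*t*x^2/5
  f_xx(t,x) = 36*t*x/5
Assemble drift = f_t + (1/2) f_xx = 6*x*(3*t + x^2)/5 and diffusion = f_x = 18*t*x^2/5. Substituting x = B_t:
  d(6*B_t^3*t/5) = (6*B_t*(B_t^2 + 3*t)/5) dt + (18*B_t^2*t/5) dB_t.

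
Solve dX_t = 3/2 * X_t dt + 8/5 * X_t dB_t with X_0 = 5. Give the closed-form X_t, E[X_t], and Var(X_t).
X_t = 5 * exp((11/50) t + (8/5) B_t); E[X_t] = 5*exp(3*t/2); Var(X_t) = 25*(exp(64*t/25) - 1)*exp(3*t)

For GBM dX = mu X dt + sigma X dB with X_0 = x_0, apply Itô to Y = log X: dY = (mu - sigma^2/2) dt + sigma dB, so Y_t = log(x_0) + (mu - sigma^2/2) t + sigma B_t and hence X_t = x_0 * exp((mu - sigma^2/2) t + sigma B_t).
With mu = 3/2, sigma = 8/5, x_0 = 5, this gives:
  X_t = 5 * exp((11/50) * t + (8/5) * B_t).
Since sigma*B_t ~ Normal(0, sigma^2 t), E[exp(sigma*B_t)] = exp(sigma^2 t / 2); so E[X_t] = x_0 * exp((mu - sigma^2/2) t) * exp(sigma^2 t / 2) = x_0 * exp(mu t) = 5*exp(3*t/2).
Var(X_t) = E[X_t^2] - (E[X_t])^2 = x_0^2 * exp(2 mu t) * (exp(sigma^2 t) - 1) = 25*(exp(64*t/25) - 1)*exp(3*t).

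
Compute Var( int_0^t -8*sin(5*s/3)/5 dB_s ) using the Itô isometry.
Var = 32*t/25 - 48*sin(10*t/3)/125

The Itô integral of a deterministic integrand f(s) has mean 0 because each increment f(s) * (B_{s+ds} - B_s) has mean 0. By the Itô isometry:
  Var( int_0^t f(s) dB_s ) = E[ (int_0^t f(s) dB_s)^2 ] = int_0^t f(s)^2 ds.
Here f(s) = -8*sin(5*s/3)/5, so f(s)^2 = 64*sin(5*s/3)^2/25. Integrate:
  int_0^t (64*sin(5*s/3)^2/25) ds = 32*t/25 - 48*sin(10*t/3)/125.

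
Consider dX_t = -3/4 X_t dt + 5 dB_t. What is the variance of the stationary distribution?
lim Var(X_t) = 50/3

The OU SDE dX = -theta X dt + sigma dB admits the integrating factor exp(theta t): d(exp(theta t) X_t) = sigma exp(theta t) dB_t. Integrating from 0 to t gives X_t = x_0 * exp(-theta t) + sigma * int_0^t exp(-theta (t-s)) dB_s for any initial x_0. The Itô integral has variance (by the Itô isometry) sigma^2 * int_0^t exp(-2 theta (t - s)) ds = sigma^2 * (1 - exp(-2 theta t)) / (2 theta), independent of x_0.
With theta = 3/4, sigma = 5:
  Var(X_t) = (5)^2 * (1 - exp(-2*3/4 t)) / (2 * 3/4) = 50/3 - 50*exp(-3*t/2)/3.
As t -> infinity, exp(-2*3/4 t) -> 0, so the stationary variance is sigma^2 / (2 theta) = 50/3.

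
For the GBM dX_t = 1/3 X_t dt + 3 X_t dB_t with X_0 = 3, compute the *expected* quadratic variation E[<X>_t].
E[<X>_t] = 243*exp(29*t/3)/29 - 243/29

<X>_t = int_0^t (3 * X_s)^2 ds. Taking expectation inside the integral: E[<X>_t] = 3^2 * int_0^t E[X_s^2] ds. For GBM, E[X_s^2] = x_0^2 * exp((2 mu + sigma^2) s). Integrating:
  E[<X>_t] = 3^2 * 3^2 * (exp((2*(1/3) + 3^2) t) - 1) / (2*(1/3) + 3^2)
           = 3^2 * 3^2 * (exp((29/3) t) - 1) / (29/3) = 243*exp(29*t/3)/29 - 243/29.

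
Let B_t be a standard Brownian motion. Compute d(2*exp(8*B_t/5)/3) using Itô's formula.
d(2*exp(8*B_t/5)/3) = (64*exp(8*B_t/5)/75) dt + (16*exp(8*B_t/5)/15) dB_t

Itô's formula for f(B_t) gives d f(B_t) = f'(B_t) dB_t + (1/2) f''(B_t) dt. Compute derivatives of f(x) = 2*exp(8*x/5)/3:
  f'(x)  = 16*exp(8*x/5)/15
  f''(x) = 128*exp(8*x/5)/75
Substitute x = B_t and multiply the f'' term by 1/2:
  drift     = (1/2) * (128*exp(8*x/5)/75) evaluated at B_t = 64*exp(8*B_t/5)/75
  diffusion = (16*exp(8*x/5)/15) evaluated at B_t = 16*exp(8*B_t/5)/15
Therefore d(2*exp(8*B_t/5)/3) = (64*exp(8*B_t/5)/75) dt + (16*exp(8*B_t/5)/15) dB_t.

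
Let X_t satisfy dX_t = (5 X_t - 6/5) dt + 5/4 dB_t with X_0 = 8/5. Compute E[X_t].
E[X_t] = 34*exp(5*t)/25 + 6/25

Taking expectations and using E[dB_t] = 0, the mean m(t) = E[X_t] satisfies the ODE m'(t) = a m(t) + b with m(0) = x_0. With a = 5, b = -6/5, x_0 = 8/5, the solution is
  m(t) = x_0 * exp(a t) + (b/a) * (exp(a t) - 1)
       = (8/5) * exp(5 t) + ((-6/5)/5) * (exp(5 t) - 1)
       = 34*exp(5*t)/25 + 6/25.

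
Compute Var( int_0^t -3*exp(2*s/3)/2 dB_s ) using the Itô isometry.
Var = 27*exp(4*t/3)/16 - 27/16

The Itô integral of a deterministic integrand f(s) has mean 0 because each increment f(s) * (B_{s+ds} - B_s) has mean 0. By the Itô isometry:
  Var( int_0^t f(s) dB_s ) = E[ (int_0^t f(s) dB_s)^2 ] = int_0^t f(s)^2 ds.
Here f(s) = -3*exp(2*s/3)/2, so f(s)^2 = 9*exp(4*s/3)/4. Integrate:
  int_0^t (9*exp(4*s/3)/4) ds = 27*exp(4*t/3)/16 - 27/16.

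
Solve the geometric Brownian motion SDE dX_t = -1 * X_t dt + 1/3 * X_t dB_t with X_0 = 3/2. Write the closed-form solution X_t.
X_t = 3/2 * exp((-19/18) * t + (1/3) * B_t)

For GBM dX = mu X dt + sigma X dB with X_0 = x_0, apply Itô to Y = log X: dY = (mu - sigma^2/2) dt + sigma dB, so Y_t = log(x_0) + (mu - sigma^2/2) t + sigma B_t and hence X_t = x_0 * exp((mu - sigma^2/2) t + sigma B_t).
With mu = -1, sigma = 1/3, x_0 = 3/2, this gives:
  X_t = 3/2 * exp((-19/18) * t + (1/3) * B_t).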